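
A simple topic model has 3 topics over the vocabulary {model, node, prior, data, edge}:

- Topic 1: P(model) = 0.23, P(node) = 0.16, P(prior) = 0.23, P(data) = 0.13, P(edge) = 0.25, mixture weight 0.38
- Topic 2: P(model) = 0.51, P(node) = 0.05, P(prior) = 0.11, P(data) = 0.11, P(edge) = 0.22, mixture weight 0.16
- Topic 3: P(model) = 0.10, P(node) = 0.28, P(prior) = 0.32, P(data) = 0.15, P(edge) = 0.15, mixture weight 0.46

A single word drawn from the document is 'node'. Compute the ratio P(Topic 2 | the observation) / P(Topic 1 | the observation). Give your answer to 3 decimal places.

0.132

Posterior odds = (w_i f_i(x)) / (w_j f_j(x)); the normalising sum cancels.
Categorical probabilities:
  L_1 = 0.16
  L_2 = 0.05
  L_3 = 0.28
Odds = (0.16/0.38) × (0.05/0.16) = 0.421053 × 0.3125 ≈ 0.132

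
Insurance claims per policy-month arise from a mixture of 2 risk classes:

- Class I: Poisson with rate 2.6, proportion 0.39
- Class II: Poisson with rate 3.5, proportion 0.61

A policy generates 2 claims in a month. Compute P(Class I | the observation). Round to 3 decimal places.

P(component k | x) = P(Z=k)·f_k(x) / marginal(x), where marginal(x) = Σ_j P(Z=j)·f_j(x).
Evaluate each component's likelihood at the observed value:
  L_I = e^(−2.6)·2.6^2/2! = 0.251045
  L_II = e^(−3.5)·3.5^2/2! = 0.184959
Prior × likelihood for each component:
  P(Z=I)·L_I = 0.39 × 0.251045 = 0.0979074
  P(Z=II)·L_II = 0.61 × 0.184959 = 0.112825
Sum: 0.0979074 + 0.112825 = 0.210732
So the posterior for Class I is 0.0979074 / 0.210732 ≈ 0.465.

0.465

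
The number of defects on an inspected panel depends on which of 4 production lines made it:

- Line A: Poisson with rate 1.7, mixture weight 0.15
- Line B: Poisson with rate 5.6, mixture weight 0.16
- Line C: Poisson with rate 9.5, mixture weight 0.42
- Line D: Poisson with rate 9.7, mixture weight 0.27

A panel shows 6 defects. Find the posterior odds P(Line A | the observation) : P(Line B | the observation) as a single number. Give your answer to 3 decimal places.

The posterior odds equal the prior odds times the likelihood ratio: (P(Z=i)/P(Z=j))·(f_i(x)/f_j(x)).
Poisson probabilities:
  p_A = 0.00612436
  p_B = 0.158397
  p_C = 0.0764208
  p_D = 0.0708992
Odds = (0.15/0.16) × (0.00612436/0.158397) = 0.9375 × 0.0386646 ≈ 0.036

0.036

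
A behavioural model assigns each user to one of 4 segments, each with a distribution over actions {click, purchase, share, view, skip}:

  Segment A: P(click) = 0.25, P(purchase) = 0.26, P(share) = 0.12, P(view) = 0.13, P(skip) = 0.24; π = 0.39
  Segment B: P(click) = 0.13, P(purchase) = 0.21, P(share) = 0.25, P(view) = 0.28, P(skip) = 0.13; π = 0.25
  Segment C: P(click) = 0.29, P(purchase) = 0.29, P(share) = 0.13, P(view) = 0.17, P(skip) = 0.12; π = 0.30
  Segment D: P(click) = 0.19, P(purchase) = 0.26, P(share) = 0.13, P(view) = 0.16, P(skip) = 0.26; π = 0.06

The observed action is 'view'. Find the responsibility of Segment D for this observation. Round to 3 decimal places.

0.053

Posterior ∝ prior × likelihood, so P(k | x) ∝ P(Z=k) f_k(x); normalise over all components.
Categorical probabilities:
  p_A = 0.13
  p_B = 0.28
  p_C = 0.17
  p_D = 0.16
Unnormalised posteriors:
  P(Z=A)·p_A = 0.39 × 0.13 = 0.0507
  P(Z=B)·p_B = 0.25 × 0.28 = 0.07
  P(Z=C)·p_C = 0.30 × 0.17 = 0.051
  P(Z=D)·p_D = 0.06 × 0.16 = 0.0096
Normaliser: 0.0507 + 0.07 + 0.051 + 0.0096 = 0.1813
So the posterior for Segment D is 0.0096 / 0.1813 ≈ 0.053.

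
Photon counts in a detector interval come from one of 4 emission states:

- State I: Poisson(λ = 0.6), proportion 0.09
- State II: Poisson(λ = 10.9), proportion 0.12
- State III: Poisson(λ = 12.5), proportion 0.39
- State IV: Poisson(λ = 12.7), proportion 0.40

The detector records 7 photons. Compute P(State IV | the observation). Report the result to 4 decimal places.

0.3720

P(component k | x) = π_k·f_k(x) / marginal(x), where marginal(x) = Σ_j π_j·f_j(x).
Poisson probabilities:
  p_I = e^(−0.6)·0.6^7/7! = 3.04826e-06
  p_II = e^(−10.9)·10.9^7/7! = 0.0669492
  p_III = e^(−12.5)·12.5^7/7! = 0.0352581
  p_IV = e^(−12.7)·12.7^7/7! = 0.0322593
Multiply by the mixture weights:
  π_I·p_I = 0.09 × 3.04826e-06 = 2.74343e-07
  π_II·p_II = 0.12 × 0.0669492 = 0.0080339
  π_III·p_III = 0.39 × 0.0352581 = 0.0137506
  π_IV·p_IV = 0.40 × 0.0322593 = 0.0129037
Normaliser: 2.74343e-07 + 0.0080339 + 0.0137506 + 0.0129037 = 0.0346886
Responsibility of State IV: 0.0129037 / 0.0346886 ≈ 0.3720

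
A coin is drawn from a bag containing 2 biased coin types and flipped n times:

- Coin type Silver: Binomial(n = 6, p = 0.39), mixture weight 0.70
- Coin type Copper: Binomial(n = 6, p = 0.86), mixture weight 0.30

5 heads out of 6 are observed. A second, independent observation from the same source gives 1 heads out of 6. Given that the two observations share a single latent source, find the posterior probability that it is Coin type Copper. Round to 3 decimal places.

Apply Bayes' rule: the posterior for each component is proportional to its prior times its likelihood at x.
Since both observations come from the same component, the likelihood for component k is f_k(x₁)·f_k(x₂).
  p_Silver = [C(6,5)·0.39^5·0.61^1 = 6·0.00902242·0.61 = 0.0330221] × [0.197636] = 0.00652633
  p_Copper = [C(6,5)·0.86^5·0.14^1 = 6·0.470427·0.14 = 0.395159] × [0.000277517] = 0.000109663
Weight by the priors:
  π_Silver·p_Silver = 0.70 × 0.00652633 = 0.00456843
  π_Copper·p_Copper = 0.30 × 0.000109663 = 3.2899e-05
Denominator: 0.00456843 + 3.2899e-05 = 0.00460133
So the posterior for Coin type Copper is 3.2899e-05 / 0.00460133 ≈ 0.007.

0.007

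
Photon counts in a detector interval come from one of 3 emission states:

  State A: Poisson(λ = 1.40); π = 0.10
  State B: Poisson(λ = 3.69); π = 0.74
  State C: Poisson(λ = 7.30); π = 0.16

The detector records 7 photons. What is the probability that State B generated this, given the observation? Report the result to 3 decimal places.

0.590

Posterior ∝ prior × likelihood, so P(k | x) ∝ P(Z=k) f_k(x); normalise over all components.
Poisson probabilities:
  f_A = e^(−1.40)·1.40^7/7! = 0.000515767
  f_B = e^(−3.69)·3.69^7/7! = 0.0461538
  f_C = e^(−7.30)·7.30^7/7! = 0.148074
Weight by the priors:
  P(Z=A)·f_A = 0.10 × 0.000515767 = 5.15767e-05
  P(Z=B)·f_B = 0.74 × 0.0461538 = 0.0341538
  P(Z=C)·f_C = 0.16 × 0.148074 = 0.0236919
Denominator: 5.15767e-05 + 0.0341538 + 0.0236919 = 0.0578973
P(State B | 7 photons) = 0.0341538 / 0.0578973 ≈ 0.590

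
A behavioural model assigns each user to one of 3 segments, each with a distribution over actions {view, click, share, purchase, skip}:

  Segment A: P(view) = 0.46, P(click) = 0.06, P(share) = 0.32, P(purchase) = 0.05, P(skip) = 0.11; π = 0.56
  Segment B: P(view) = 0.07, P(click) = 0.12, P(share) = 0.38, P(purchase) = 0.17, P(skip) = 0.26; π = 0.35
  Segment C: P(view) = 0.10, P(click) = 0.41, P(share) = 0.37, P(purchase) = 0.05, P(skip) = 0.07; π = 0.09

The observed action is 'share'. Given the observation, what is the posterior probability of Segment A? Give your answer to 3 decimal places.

0.519

The responsibility of component k is P(Z=k) f_k(x) divided by Σ_j P(Z=j) f_j(x).
Evaluate each component's likelihood at the observed value:
  L_A = P(share | comp) = 0.32
  L_B = P(share | comp) = 0.38
  L_C = P(share | comp) = 0.37
Multiply by the mixture weights:
  P(Z=A)·L_A = 0.56 × 0.32 = 0.1792
  P(Z=B)·L_B = 0.35 × 0.38 = 0.133
  P(Z=C)·L_C = 0.09 × 0.37 = 0.0333
Denominator: 0.1792 + 0.133 + 0.0333 = 0.3455
P(Segment A | x) ≈ 0.519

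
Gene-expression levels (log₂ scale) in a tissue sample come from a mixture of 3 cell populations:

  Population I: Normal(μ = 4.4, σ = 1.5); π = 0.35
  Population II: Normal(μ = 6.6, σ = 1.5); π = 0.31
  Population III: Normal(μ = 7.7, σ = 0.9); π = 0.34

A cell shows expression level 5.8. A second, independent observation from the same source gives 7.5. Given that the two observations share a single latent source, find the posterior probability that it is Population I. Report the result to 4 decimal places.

0.0763

The responsibility of component k is P(Z=k) f_k(x) divided by Σ_j P(Z=j) f_j(x).
Since both observations come from the same component, the likelihood for component k is f_k(x₁)·f_k(x₂).
  L_I = [(1/(1.5·√(2π)))·exp(−(5.8−4.4)²/(2·1.5²)) = 0.265962·exp(-0.43556) = 0.172052] × [0.031431] = 0.00540777
  L_II = [(1/(1.5·√(2π)))·exp(−(5.8−6.6)²/(2·1.5²)) = 0.265962·exp(-0.14222) = 0.230703] × [0.22215] = 0.0512505
  L_III = [(1/(0.9·√(2π)))·exp(−(5.8−7.7)²/(2·0.9²)) = 0.443269·exp(-2.22840) = 0.0477406] × [0.432458] = 0.0206458
Weight by the priors:
  P(Z=I)·L_I = 0.35 × 0.00540777 = 0.00189272
  P(Z=II)·L_II = 0.31 × 0.0512505 = 0.0158877
  P(Z=III)·L_III = 0.34 × 0.0206458 = 0.00701958
Marginal: 0.00189272 + 0.0158877 + 0.00701958 = 0.0248
Responsibility of Population I: 0.00189272 / 0.0248 ≈ 0.0763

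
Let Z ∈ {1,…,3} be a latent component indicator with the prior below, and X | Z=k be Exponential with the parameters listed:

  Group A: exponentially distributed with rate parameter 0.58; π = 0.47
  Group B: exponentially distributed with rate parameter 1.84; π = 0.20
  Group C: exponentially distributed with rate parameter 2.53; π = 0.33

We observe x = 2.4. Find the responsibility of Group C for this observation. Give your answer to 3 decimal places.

0.026

Apply Bayes' rule: the posterior for each component is proportional to its prior times its likelihood at x.
Evaluate each component's likelihood at the observed value:
  f_A = 0.58·e^(−0.58·2.4) = 0.58·e^(−1.3920) = 0.144175
  f_B = 1.84·e^(−1.84·2.4) = 1.84·e^(−4.4160) = 0.0222317
  f_C = 2.53·e^(−2.53·2.4) = 2.53·e^(−6.0720) = 0.00583559
Prior × likelihood for each component:
  w_A·f_A = 0.47 × 0.144175 = 0.0677623
  w_B·f_B = 0.20 × 0.0222317 = 0.00444635
  w_C·f_C = 0.33 × 0.00583559 = 0.00192574
Evidence: 0.0677623 + 0.00444635 + 0.00192574 = 0.0741344
P(Group C | 2.4) = 0.00192574 / 0.0741344 ≈ 0.026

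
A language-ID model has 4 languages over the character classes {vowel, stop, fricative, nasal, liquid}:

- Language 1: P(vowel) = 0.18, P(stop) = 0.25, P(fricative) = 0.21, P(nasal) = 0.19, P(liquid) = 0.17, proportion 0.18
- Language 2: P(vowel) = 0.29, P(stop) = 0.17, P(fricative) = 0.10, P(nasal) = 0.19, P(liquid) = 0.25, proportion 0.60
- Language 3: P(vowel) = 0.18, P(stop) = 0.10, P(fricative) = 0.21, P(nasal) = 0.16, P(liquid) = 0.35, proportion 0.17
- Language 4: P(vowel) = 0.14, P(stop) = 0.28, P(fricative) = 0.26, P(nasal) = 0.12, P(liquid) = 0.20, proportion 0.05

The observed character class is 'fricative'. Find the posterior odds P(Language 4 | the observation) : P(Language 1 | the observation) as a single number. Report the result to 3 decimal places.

0.344

Only the two components matter; the odds are (w_i f_i(x)) / (w_j f_j(x)).
Evaluate each component's likelihood at the observed value:
  p_1 = P(fricative | comp) = 0.21
  p_2 = P(fricative | comp) = 0.10
  p_3 = P(fricative | comp) = 0.21
  p_4 = P(fricative | comp) = 0.26
Posterior odds = (w_4·p_4) / (w_1·p_1) = (0.05·0.26) / (0.18·0.21) = 0.013 / 0.0378 ≈ 0.344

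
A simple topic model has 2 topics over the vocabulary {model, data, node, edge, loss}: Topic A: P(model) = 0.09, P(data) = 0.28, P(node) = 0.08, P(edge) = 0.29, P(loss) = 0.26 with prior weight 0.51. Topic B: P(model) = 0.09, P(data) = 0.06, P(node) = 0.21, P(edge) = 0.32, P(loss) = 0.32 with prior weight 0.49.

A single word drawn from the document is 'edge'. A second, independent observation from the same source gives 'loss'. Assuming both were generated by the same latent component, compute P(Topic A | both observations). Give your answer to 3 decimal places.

Apply Bayes' rule: the posterior for each component is proportional to its prior times its likelihood at x.
Since both observations come from the same component, the likelihood for component k is f_k(x₁)·f_k(x₂).
  L_A = [P(edge | comp) = 0.29] × [0.26] = 0.0754
  L_B = [P(edge | comp) = 0.32] × [0.32] = 0.1024
Unnormalised posteriors:
  w_A·L_A = 0.51 × 0.0754 = 0.038454
  w_B·L_B = 0.49 × 0.1024 = 0.050176
Evidence: 0.038454 + 0.050176 = 0.08863
P(Topic A | x) = 0.038454 / 0.08863 ≈ 0.434

0.434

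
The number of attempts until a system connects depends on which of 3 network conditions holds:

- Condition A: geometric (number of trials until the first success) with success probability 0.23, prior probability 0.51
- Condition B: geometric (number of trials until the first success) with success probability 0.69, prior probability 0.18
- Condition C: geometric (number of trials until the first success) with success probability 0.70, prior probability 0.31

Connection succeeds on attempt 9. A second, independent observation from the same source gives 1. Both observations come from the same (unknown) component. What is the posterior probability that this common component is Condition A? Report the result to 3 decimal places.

0.995

Apply Bayes' rule: the posterior for each component is proportional to its prior times its likelihood at x.
Since both observations come from the same component, the likelihood for component k is f_k(x₁)·f_k(x₂).
  f_A = [0.0284219] × [0.23] = 0.00653704
  f_B = [5.88495e-05] × [0.69] = 4.06061e-05
  f_C = [4.5927e-05] × [0.7] = 3.21489e-05
Prior × likelihood for each component:
  w_A·f_A = 0.51 × 0.00653704 = 0.00333389
  w_B·f_B = 0.18 × 4.06061e-05 = 7.30911e-06
  w_C·f_C = 0.31 × 3.21489e-05 = 9.96616e-06
Evidence: 0.00333389 + 7.30911e-06 + 9.96616e-06 = 0.00335117
So the posterior for Condition A is 0.00333389 / 0.00335117 ≈ 0.995.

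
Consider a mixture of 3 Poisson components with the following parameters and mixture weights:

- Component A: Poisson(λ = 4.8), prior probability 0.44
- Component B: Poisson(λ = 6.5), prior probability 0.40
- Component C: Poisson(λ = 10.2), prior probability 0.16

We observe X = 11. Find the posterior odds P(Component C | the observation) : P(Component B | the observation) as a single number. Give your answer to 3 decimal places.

The posterior odds equal the prior odds times the likelihood ratio: (π_i/π_j)·(f_i(x)/f_j(x)).
Evaluate each component's likelihood at the observed value:
  f_A = 0.00642517
  f_B = 0.0329592
  f_C = 0.115782
Odds = (0.16/0.40) × (0.115782/0.0329592) = 0.4 × 3.5129 ≈ 1.405

1.405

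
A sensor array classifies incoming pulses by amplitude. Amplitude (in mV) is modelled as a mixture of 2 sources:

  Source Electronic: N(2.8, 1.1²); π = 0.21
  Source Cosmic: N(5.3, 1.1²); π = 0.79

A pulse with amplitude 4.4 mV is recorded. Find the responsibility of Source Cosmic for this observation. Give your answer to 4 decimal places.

Posterior ∝ prior × likelihood, so P(k | x) ∝ w_k f_k(x); normalise over all components.
Component likelihoods at x = 4.4 mV:
  L_Electronic = 0.125921
  L_Cosmic = 0.25951
Prior × likelihood for each component:
  w_Electronic·L_Electronic = 0.21 × 0.125921 = 0.0264434
  w_Cosmic·L_Cosmic = 0.79 × 0.25951 = 0.205013
Evidence: 0.0264434 + 0.205013 = 0.231456
Responsibility of Source Cosmic: 0.205013 / 0.231456 ≈ 0.8858

0.8858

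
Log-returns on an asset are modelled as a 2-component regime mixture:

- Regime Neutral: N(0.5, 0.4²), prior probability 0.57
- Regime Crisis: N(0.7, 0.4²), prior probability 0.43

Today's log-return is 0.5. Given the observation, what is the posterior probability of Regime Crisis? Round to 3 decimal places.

P(component k | x) = π_k·f_k(x) / marginal(x), where marginal(x) = Σ_j π_j·f_j(x).
Normal densities:
  f_Neutral = 0.997356
  f_Crisis = 0.880163
Unnormalised posteriors:
  π_Neutral·f_Neutral = 0.57 × 0.997356 = 0.568493
  π_Crisis·f_Crisis = 0.43 × 0.880163 = 0.37847
Evidence: 0.568493 + 0.37847 = 0.946963
P(Regime Crisis | 0.5) = 0.37847 / 0.946963 ≈ 0.400

0.400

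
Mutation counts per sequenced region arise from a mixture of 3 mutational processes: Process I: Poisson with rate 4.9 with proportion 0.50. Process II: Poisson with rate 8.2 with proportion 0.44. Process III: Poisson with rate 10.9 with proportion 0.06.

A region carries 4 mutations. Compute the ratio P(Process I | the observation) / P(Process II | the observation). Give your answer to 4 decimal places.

3.9284

Only the two components matter; the odds are (P(Z=i) f_i(x)) / (P(Z=j) f_j(x)).
Poisson probabilities:
  f_I = e^(−4.9)·4.9^4/4! = 0.178867
  f_II = e^(−8.2)·8.2^4/4! = 0.0517404
  f_III = e^(−10.9)·10.9^4/4! = 0.0108564
Odds = (0.50/0.44) × (0.178867/0.0517404) = 1.13636 × 3.45701 ≈ 3.9284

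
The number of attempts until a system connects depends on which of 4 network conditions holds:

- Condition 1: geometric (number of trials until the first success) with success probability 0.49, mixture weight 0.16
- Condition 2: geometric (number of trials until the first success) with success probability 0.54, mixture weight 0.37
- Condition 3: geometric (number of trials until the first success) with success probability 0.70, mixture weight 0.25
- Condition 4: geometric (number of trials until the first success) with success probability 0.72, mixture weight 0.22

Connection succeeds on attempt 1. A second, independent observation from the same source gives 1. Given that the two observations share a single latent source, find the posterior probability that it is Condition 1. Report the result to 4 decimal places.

0.1003

Posterior ∝ prior × likelihood, so P(k | x) ∝ π_k f_k(x); normalise over all components.
Since both observations come from the same component, the likelihood for component k is f_k(x₁)·f_k(x₂).
  L_1 = [0.49·(1−0.49)^0 = 0.49·1 = 0.49] × [0.49] = 0.2401
  L_2 = [0.54·(1−0.54)^0 = 0.54·1 = 0.54] × [0.54] = 0.2916
  L_3 = [0.70·(1−0.70)^0 = 0.70·1 = 0.7] × [0.7] = 0.49
  L_4 = [0.72·(1−0.72)^0 = 0.72·1 = 0.72] × [0.72] = 0.5184
Weight by the priors:
  π_1·L_1 = 0.16 × 0.2401 = 0.038416
  π_2·L_2 = 0.37 × 0.2916 = 0.107892
  π_3·L_3 = 0.25 × 0.49 = 0.1225
  π_4·L_4 = 0.22 × 0.5184 = 0.114048
Marginal: 0.038416 + 0.107892 + 0.1225 + 0.114048 = 0.382856
P(Condition 1 | x₁, x₂) ≈ 0.1003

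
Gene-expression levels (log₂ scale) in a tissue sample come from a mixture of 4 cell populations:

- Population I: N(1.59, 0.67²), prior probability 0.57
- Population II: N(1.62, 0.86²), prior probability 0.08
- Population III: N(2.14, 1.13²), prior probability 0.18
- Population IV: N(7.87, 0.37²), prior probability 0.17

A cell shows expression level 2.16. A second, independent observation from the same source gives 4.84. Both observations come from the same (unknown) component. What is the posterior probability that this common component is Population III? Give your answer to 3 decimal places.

Apply Bayes' rule: the posterior for each component is proportional to its prior times its likelihood at x.
Since both observations come from the same component, the likelihood for component k is f_k(x₁)·f_k(x₂).
  L_I = [(1/(0.67·√(2π)))·exp(−(2.16−1.59)²/(2·0.67²)) = 0.595436·exp(-0.36188) = 0.41464] × [4.62826e-06] = 1.91906e-06
  L_II = [(1/(0.86·√(2π)))·exp(−(2.16−1.62)²/(2·0.86²)) = 0.463886·exp(-0.19713) = 0.380888] × [0.000419025] = 0.000159602
  L_III = [(1/(1.13·√(2π)))·exp(−(2.16−2.14)²/(2·1.13²)) = 0.353046·exp(-0.00016) = 0.352991] × [0.0203286] = 0.00717582
  L_IV = [(1/(0.37·√(2π)))·exp(−(2.16−7.87)²/(2·0.37²)) = 1.078222·exp(-119.07999) = 2.07457e-52] × [2.95258e-15] = 6.12534e-67
Prior × likelihood for each component:
  w_I·L_I = 0.57 × 1.91906e-06 = 1.09386e-06
  w_II·L_II = 0.08 × 0.000159602 = 1.27681e-05
  w_III·L_III = 0.18 × 0.00717582 = 0.00129165
  w_IV·L_IV = 0.17 × 6.12534e-67 = 1.04131e-67
Marginal: 1.09386e-06 + 1.27681e-05 + 0.00129165 + 1.04131e-67 = 0.00130551
P(Population III | x₁, x₂) = 0.00129165 / 0.00130551 ≈ 0.989

0.989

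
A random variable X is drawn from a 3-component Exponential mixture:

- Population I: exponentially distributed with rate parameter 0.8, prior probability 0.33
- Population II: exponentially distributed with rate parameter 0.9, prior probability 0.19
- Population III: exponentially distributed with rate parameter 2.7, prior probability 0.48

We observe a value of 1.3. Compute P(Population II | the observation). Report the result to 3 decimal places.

0.287

Posterior ∝ prior × likelihood, so P(k | x) ∝ P(Z=k) f_k(x); normalise over all components.
Evaluate each component's likelihood at the observed value:
  L_I = 0.8·e^(−0.8·1.3) = 0.8·e^(−1.0400) = 0.282764
  L_II = 0.9·e^(−0.9·1.3) = 0.9·e^(−1.1700) = 0.27933
  L_III = 2.7·e^(−2.7·1.3) = 2.7·e^(−3.5100) = 0.0807217
Prior × likelihood for each component:
  P(Z=I)·L_I = 0.33 × 0.282764 = 0.093312
  P(Z=II)·L_II = 0.19 × 0.27933 = 0.0530727
  P(Z=III)·L_III = 0.48 × 0.0807217 = 0.0387464
Normaliser: 0.093312 + 0.0530727 + 0.0387464 = 0.185131
P(Population II | x) = 0.0530727 / 0.185131 ≈ 0.287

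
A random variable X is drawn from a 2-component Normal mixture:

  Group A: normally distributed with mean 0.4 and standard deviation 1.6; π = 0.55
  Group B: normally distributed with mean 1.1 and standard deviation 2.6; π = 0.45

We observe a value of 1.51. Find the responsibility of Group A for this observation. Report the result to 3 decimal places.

The responsibility of component k is w_k f_k(x) divided by Σ_j w_j f_j(x).
Evaluate each component's likelihood at the observed value:
  p_A = (1/(1.6·√(2π)))·exp(−(1.51−0.4)²/(2·1.6²)) = 0.249339·exp(-0.24064) = 0.196011
  p_B = (1/(2.6·√(2π)))·exp(−(1.51−1.1)²/(2·2.6²)) = 0.153439·exp(-0.01243) = 0.151543
Multiply by the mixture weights:
  w_A·p_A = 0.55 × 0.196011 = 0.107806
  w_B·p_B = 0.45 × 0.151543 = 0.0681945
Evidence: 0.107806 + 0.0681945 = 0.176
P(Group A | x) ≈ 0.613

0.613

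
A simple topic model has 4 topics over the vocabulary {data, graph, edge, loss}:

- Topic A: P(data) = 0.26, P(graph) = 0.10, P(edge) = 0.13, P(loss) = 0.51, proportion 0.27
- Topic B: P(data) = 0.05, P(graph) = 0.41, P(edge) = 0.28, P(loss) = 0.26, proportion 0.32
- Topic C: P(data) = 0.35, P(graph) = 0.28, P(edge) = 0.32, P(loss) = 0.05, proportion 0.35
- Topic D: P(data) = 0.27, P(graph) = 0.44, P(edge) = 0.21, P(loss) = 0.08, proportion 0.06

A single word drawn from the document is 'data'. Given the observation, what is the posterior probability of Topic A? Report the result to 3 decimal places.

0.312

Apply Bayes' rule: the posterior for each component is proportional to its prior times its likelihood at x.
Categorical probabilities:
  L_A = P(data | comp) = 0.26
  L_B = P(data | comp) = 0.05
  L_C = P(data | comp) = 0.35
  L_D = P(data | comp) = 0.27
Weight by the priors:
  P(Z=A)·L_A = 0.27 × 0.26 = 0.0702
  P(Z=B)·L_B = 0.32 × 0.05 = 0.016
  P(Z=C)·L_C = 0.35 × 0.35 = 0.1225
  P(Z=D)·L_D = 0.06 × 0.27 = 0.0162
Denominator: 0.0702 + 0.016 + 0.1225 + 0.0162 = 0.2249
Responsibility of Topic A: 0.0702 / 0.2249 ≈ 0.312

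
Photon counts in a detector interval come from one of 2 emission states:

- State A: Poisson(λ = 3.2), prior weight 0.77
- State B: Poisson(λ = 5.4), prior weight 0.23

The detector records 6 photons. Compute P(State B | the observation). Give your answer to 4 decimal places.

0.4332

Apply Bayes' rule: the posterior for each component is proportional to its prior times its likelihood at x.
Poisson probabilities:
  L_A = 0.060789
  L_B = 0.155539
Multiply by the mixture weights:
  P(Z=A)·L_A = 0.77 × 0.060789 = 0.0468075
  P(Z=B)·L_B = 0.23 × 0.155539 = 0.035774
Marginal: 0.0468075 + 0.035774 = 0.0825815
P(State B | data) = 0.035774 / 0.0825815 ≈ 0.4332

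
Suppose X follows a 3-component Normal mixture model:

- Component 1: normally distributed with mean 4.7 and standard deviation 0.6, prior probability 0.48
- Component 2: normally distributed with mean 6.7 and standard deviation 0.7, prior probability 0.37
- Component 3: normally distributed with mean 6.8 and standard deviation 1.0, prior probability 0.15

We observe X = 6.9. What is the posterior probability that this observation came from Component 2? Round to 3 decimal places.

The responsibility of component k is π_k f_k(x) divided by Σ_j π_j f_j(x).
Normal densities:
  f_1 = 0.000800451
  f_2 = 0.547124
  f_3 = 0.396953
Weight by the priors:
  π_1·f_1 = 0.48 × 0.000800451 = 0.000384217
  π_2·f_2 = 0.37 × 0.547124 = 0.202436
  π_3·f_3 = 0.15 × 0.396953 = 0.0595429
Evidence: 0.000384217 + 0.202436 + 0.0595429 = 0.262363
P(Component 2 | data) ≈ 0.772

0.772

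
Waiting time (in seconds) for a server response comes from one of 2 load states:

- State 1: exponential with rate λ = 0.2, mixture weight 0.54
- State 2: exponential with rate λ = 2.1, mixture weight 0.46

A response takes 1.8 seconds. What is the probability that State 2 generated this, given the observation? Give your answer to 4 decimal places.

Apply Bayes' rule: the posterior for each component is proportional to its prior times its likelihood at x.
Component likelihoods at x = 1.8 seconds:
  f_1 = 0.139535
  f_2 = 0.0479277
Unnormalised posteriors:
  P(Z=1)·f_1 = 0.54 × 0.139535 = 0.075349
  P(Z=2)·f_2 = 0.46 × 0.0479277 = 0.0220467
Sum: 0.075349 + 0.0220467 = 0.0973958
P(State 2 | x) ≈ 0.2264

0.2264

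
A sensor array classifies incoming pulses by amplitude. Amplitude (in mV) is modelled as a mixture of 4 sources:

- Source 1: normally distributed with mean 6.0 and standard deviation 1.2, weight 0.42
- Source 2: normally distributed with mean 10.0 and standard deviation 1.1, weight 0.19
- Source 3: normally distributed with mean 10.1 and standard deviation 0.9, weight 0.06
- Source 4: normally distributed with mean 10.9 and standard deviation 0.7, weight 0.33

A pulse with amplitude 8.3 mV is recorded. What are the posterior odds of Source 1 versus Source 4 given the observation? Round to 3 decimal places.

117.134

Only the two components matter; the odds are (π_i f_i(x)) / (π_j f_j(x)).
Evaluate each component's likelihood at the observed value:
  f_1 = (1/(1.2·√(2π)))·exp(−(8.3−6.0)²/(2·1.2²)) = 0.332452·exp(-1.83681) = 0.0529681
  f_2 = (1/(1.1·√(2π)))·exp(−(8.3−10.0)²/(2·1.1²)) = 0.362675·exp(-1.19421) = 0.109869
  f_3 = (1/(0.9·√(2π)))·exp(−(8.3−10.1)²/(2·0.9²)) = 0.443269·exp(-2.00000) = 0.05999
  f_4 = (1/(0.7·√(2π)))·exp(−(8.3−10.9)²/(2·0.7²)) = 0.569918·exp(-6.89796) = 0.000575528
Posterior odds = (π_1·f_1) / (π_4·f_4) = (0.42·0.0529681) / (0.33·0.000575528) = 0.0222466 / 0.000189924 ≈ 117.134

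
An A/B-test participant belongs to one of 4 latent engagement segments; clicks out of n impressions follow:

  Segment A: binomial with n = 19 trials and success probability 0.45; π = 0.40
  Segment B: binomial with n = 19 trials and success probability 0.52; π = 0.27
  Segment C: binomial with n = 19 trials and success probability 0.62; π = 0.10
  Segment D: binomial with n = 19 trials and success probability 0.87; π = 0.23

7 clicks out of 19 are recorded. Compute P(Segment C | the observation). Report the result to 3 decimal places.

Posterior ∝ prior × likelihood, so P(k | x) ∝ π_k f_k(x); normalise over all components.
Binomial probabilities:
  f_A = 0.144267
  f_B = 0.0774899
  f_C = 0.0160869
  f_D = 4.42876e-07
Prior × likelihood for each component:
  π_A·f_A = 0.40 × 0.144267 = 0.0577068
  π_B·f_B = 0.27 × 0.0774899 = 0.0209223
  π_C·f_C = 0.10 × 0.0160869 = 0.00160869
  π_D·f_D = 0.23 × 4.42876e-07 = 1.01861e-07
Denominator: 0.0577068 + 0.0209223 + 0.00160869 + 1.01861e-07 = 0.0802379
P(Segment C | data) ≈ 0.020

0.020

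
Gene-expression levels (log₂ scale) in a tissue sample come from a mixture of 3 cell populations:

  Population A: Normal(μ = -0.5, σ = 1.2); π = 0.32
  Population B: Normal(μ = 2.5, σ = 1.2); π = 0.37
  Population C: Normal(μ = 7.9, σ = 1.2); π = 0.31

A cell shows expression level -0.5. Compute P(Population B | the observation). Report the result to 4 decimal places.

By Bayes' theorem, P(k | x) = π_k f_k(x) / Σ_j π_j f_j(x).
Normal densities:
  L_A = 0.332452
  L_B = 0.0146069
  L_C = 7.61227e-12
Unnormalised posteriors:
  π_A·L_A = 0.32 × 0.332452 = 0.106385
  π_B·L_B = 0.37 × 0.0146069 = 0.00540456
  π_C·L_C = 0.31 × 7.61227e-12 = 2.3598e-12
Evidence: 0.106385 + 0.00540456 + 2.3598e-12 = 0.111789
So the posterior for Population B is 0.00540456 / 0.111789 ≈ 0.0483.

0.0483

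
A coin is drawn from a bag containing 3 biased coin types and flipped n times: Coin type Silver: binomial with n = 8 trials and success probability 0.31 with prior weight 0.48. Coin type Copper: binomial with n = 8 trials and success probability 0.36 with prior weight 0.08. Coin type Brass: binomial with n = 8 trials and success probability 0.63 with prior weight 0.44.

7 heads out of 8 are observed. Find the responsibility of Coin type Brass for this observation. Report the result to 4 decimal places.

Posterior ∝ prior × likelihood, so P(k | x) ∝ P(Z=k) f_k(x); normalise over all components.
Binomial probabilities:
  p_Silver = C(8,7)·0.31^7·0.69^1 = 8·0.000275126·0.69 = 0.0015187
  p_Copper = C(8,7)·0.36^7·0.64^1 = 8·0.000783642·0.64 = 0.00401225
  p_Brass = C(8,7)·0.63^7·0.37^1 = 8·0.0393898·0.37 = 0.116594
Multiply by the mixture weights:
  P(Z=Silver)·p_Silver = 0.48 × 0.0015187 = 0.000728974
  P(Z=Copper)·p_Copper = 0.08 × 0.00401225 = 0.00032098
  P(Z=Brass)·p_Brass = 0.44 × 0.116594 = 0.0513013
Normaliser: 0.000728974 + 0.00032098 + 0.0513013 = 0.0523512
P(Coin type Brass | 7 heads out of 8) = 0.0513013 / 0.0523512 ≈ 0.9799

0.9799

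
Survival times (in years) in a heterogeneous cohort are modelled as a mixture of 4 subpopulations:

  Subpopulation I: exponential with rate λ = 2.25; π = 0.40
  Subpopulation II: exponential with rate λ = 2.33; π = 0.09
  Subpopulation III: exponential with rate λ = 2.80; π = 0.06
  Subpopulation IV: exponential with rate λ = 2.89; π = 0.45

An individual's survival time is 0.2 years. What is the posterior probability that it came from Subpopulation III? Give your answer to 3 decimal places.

0.063

Posterior ∝ prior × likelihood, so P(k | x) ∝ π_k f_k(x); normalise over all components.
Exponential densities:
  L_I = 2.25·e^(−2.25·0.2) = 2.25·e^(−0.4500) = 1.43466
  L_II = 2.33·e^(−2.33·0.2) = 2.33·e^(−0.4660) = 1.46209
  L_III = 2.80·e^(−2.80·0.2) = 2.80·e^(−0.5600) = 1.59939
  L_IV = 2.89·e^(−2.89·0.2) = 2.89·e^(−0.5780) = 1.62135
Unnormalised posteriors:
  π_I·L_I = 0.40 × 1.43466 = 0.573865
  π_II·L_II = 0.09 × 1.46209 = 0.131588
  π_III·L_III = 0.06 × 1.59939 = 0.0959631
  π_IV·L_IV = 0.45 × 1.62135 = 0.729606
Evidence: 0.573865 + 0.131588 + 0.0959631 + 0.729606 = 1.53102
P(Subpopulation III | the observation) = 0.0959631 / 1.53102 ≈ 0.063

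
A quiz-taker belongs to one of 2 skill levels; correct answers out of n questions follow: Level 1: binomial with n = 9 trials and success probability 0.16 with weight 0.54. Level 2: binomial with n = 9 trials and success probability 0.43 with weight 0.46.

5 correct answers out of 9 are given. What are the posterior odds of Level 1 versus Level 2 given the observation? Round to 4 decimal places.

Posterior odds = (w_i f_i(x)) / (w_j f_j(x)); the normalising sum cancels.
Binomial probabilities:
  p_1 = C(9,5)·0.16^5·0.84^4 = 126·0.000104858·0.497871 = 0.00657791
  p_2 = C(9,5)·0.43^5·0.57^4 = 126·0.0147008·0.10556 = 0.195529
Posterior odds = (w_1·p_1) / (w_2·p_2) = (0.54·0.00657791) / (0.46·0.195529) = 0.00355207 / 0.0899436 ≈ 0.0395

0.0395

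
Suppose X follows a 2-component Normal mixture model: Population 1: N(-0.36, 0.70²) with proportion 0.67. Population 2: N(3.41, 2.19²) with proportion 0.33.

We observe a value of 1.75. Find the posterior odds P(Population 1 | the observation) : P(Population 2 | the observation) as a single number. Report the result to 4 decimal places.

Since P(k|x) ∝ π_k f_k(x), the posterior odds are π_i f_i(x) / (π_j f_j(x)).
Evaluate each component's likelihood at the observed value:
  p_1 = (1/(0.70·√(2π)))·exp(−(1.75−-0.36)²/(2·0.70²)) = 0.569918·exp(-4.54296) = 0.00606499
  p_2 = (1/(2.19·√(2π)))·exp(−(1.75−3.41)²/(2·2.19²)) = 0.182165·exp(-0.28728) = 0.13668
0.00406354 / 0.0451043 ≈ 0.0901

0.0901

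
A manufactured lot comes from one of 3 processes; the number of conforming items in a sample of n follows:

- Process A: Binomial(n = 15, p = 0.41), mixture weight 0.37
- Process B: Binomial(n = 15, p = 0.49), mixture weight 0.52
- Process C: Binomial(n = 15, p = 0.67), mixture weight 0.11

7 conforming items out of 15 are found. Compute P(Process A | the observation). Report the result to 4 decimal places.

0.3825

Posterior ∝ prior × likelihood, so P(k | x) ∝ π_k f_k(x); normalise over all components.
Evaluate each component's likelihood at the observed value:
  f_A = C(15,7)·0.41^7·0.59^8 = 6435·0.00194754·0.014683 = 0.184014
  f_B = C(15,7)·0.49^7·0.51^8 = 6435·0.00678223·0.00457679 = 0.199748
  f_C = C(15,7)·0.67^7·0.33^8 = 6435·0.0606071·0.000140641 = 0.0548509
Unnormalised posteriors:
  π_A·f_A = 0.37 × 0.184014 = 0.0680853
  π_B·f_B = 0.52 × 0.199748 = 0.103869
  π_C·f_C = 0.11 × 0.0548509 = 0.0060336
Evidence: 0.0680853 + 0.103869 + 0.0060336 = 0.177988
So the posterior for Process A is 0.0680853 / 0.177988 ≈ 0.3825.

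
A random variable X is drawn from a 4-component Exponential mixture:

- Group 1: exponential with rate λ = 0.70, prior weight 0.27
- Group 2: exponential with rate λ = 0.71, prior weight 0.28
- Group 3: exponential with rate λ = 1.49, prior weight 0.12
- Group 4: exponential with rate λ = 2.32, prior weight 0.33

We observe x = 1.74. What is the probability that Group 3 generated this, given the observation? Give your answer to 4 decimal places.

By Bayes' theorem, P(k | x) = P(Z=k) f_k(x) / Σ_j P(Z=j) f_j(x).
Exponential densities:
  L_1 = 0.207075
  L_2 = 0.20641
  L_3 = 0.11149
  L_4 = 0.040957
Unnormalised posteriors:
  P(Z=1)·L_1 = 0.27 × 0.207075 = 0.0559102
  P(Z=2)·L_2 = 0.28 × 0.20641 = 0.0577948
  P(Z=3)·L_3 = 0.12 × 0.11149 = 0.0133788
  P(Z=4)·L_4 = 0.33 × 0.040957 = 0.0135158
Denominator: 0.0559102 + 0.0577948 + 0.0133788 + 0.0135158 = 0.1406
Responsibility of Group 3: 0.0133788 / 0.1406 ≈ 0.0952

0.0952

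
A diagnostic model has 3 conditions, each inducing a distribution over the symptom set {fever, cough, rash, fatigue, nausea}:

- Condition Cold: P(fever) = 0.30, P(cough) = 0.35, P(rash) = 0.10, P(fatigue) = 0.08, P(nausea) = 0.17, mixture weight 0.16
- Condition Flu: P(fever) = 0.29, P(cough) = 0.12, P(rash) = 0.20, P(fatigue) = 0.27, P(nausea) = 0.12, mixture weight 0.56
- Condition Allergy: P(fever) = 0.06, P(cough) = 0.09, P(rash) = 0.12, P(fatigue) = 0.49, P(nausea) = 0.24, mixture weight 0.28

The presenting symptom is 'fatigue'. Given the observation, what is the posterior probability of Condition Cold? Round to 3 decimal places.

The responsibility of component k is w_k f_k(x) divided by Σ_j w_j f_j(x).
Evaluate each component's likelihood at the observed value:
  f_Cold = 0.08
  f_Flu = 0.27
  f_Allergy = 0.49
Prior × likelihood for each component:
  w_Cold·f_Cold = 0.16 × 0.08 = 0.0128
  w_Flu·f_Flu = 0.56 × 0.27 = 0.1512
  w_Allergy·f_Allergy = 0.28 × 0.49 = 0.1372
Sum: 0.0128 + 0.1512 + 0.1372 = 0.3012
P(Condition Cold | the observation) ≈ 0.042

0.042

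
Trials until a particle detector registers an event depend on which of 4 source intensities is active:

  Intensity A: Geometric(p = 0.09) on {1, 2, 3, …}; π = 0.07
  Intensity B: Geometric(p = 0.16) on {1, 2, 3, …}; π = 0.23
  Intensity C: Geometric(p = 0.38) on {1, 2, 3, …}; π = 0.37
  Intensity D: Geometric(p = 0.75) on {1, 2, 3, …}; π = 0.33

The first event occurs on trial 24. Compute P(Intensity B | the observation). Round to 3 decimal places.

Apply Bayes' rule: the posterior for each component is proportional to its prior times its likelihood at x.
Geometric probabilities:
  p_A = 0.09·(1−0.09)^23 = 0.09·0.114275 = 0.0102848
  p_B = 0.16·(1−0.16)^23 = 0.16·0.0181311 = 0.00290097
  p_C = 0.38·(1−0.38)^23 = 0.38·1.67884e-05 = 6.37959e-06
  p_D = 0.75·(1−0.75)^23 = 0.75·1.42109e-14 = 1.06581e-14
Prior × likelihood for each component:
  w_A·p_A = 0.07 × 0.0102848 = 0.000719934
  w_B·p_B = 0.23 × 0.00290097 = 0.000667224
  w_C·p_C = 0.37 × 6.37959e-06 = 2.36045e-06
  w_D·p_D = 0.33 × 1.06581e-14 = 3.51719e-15
Evidence: 0.000719934 + 0.000667224 + 2.36045e-06 + 3.51719e-15 = 0.00138952
Responsibility of Intensity B: 0.000667224 / 0.00138952 ≈ 0.480

0.480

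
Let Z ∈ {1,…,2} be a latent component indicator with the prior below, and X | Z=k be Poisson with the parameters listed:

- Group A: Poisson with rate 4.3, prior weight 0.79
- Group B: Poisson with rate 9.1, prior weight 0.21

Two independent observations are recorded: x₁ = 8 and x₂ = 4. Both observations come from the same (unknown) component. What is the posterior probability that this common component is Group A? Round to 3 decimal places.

0.873

Apply Bayes' rule: the posterior for each component is proportional to its prior times its likelihood at x.
Since both observations come from the same component, the likelihood for component k is f_k(x₁)·f_k(x₂).
  p_A = [e^(−4.3)·4.3^8/8! = 0.0393333] × [0.193284] = 0.00760251
  p_B = [e^(−9.1)·9.1^8/8! = 0.130236] × [0.0319062] = 0.00415533
Unnormalised posteriors:
  π_A·p_A = 0.79 × 0.00760251 = 0.00600599
  π_B·p_B = 0.21 × 0.00415533 = 0.000872619
Marginal: 0.00600599 + 0.000872619 = 0.0068786
Responsibility of Group A: 0.00600599 / 0.0068786 ≈ 0.873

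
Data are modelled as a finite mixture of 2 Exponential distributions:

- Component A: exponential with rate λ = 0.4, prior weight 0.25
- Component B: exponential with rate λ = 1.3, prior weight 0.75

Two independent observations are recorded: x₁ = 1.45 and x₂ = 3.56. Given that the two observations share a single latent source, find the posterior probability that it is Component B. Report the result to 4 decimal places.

0.2586

By Bayes' theorem, P(k | x) = P(Z=k) f_k(x) / Σ_j P(Z=j) f_j(x).
Since both observations come from the same component, the likelihood for component k is f_k(x₁)·f_k(x₂).
  L_A = [0.4·e^(−0.4·1.45) = 0.4·e^(−0.5800) = 0.223959] × [0.0962996] = 0.0215672
  L_B = [1.3·e^(−1.3·1.45) = 1.3·e^(−1.8850) = 0.197378] × [0.0127066] = 0.002508
Prior × likelihood for each component:
  P(Z=A)·L_A = 0.25 × 0.0215672 = 0.0053918
  P(Z=B)·L_B = 0.75 × 0.002508 = 0.001881
Sum: 0.0053918 + 0.001881 = 0.0072728
Responsibility of Component B: 0.001881 / 0.0072728 ≈ 0.2586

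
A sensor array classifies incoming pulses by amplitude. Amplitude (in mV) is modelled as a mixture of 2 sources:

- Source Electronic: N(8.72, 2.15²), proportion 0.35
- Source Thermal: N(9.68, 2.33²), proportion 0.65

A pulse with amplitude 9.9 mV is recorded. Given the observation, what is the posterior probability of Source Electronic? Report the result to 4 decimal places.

Apply Bayes' rule: the posterior for each component is proportional to its prior times its likelihood at x.
Normal densities:
  p_Electronic = 0.159611
  p_Thermal = 0.170458
Unnormalised posteriors:
  P(Z=Electronic)·p_Electronic = 0.35 × 0.159611 = 0.0558637
  P(Z=Thermal)·p_Thermal = 0.65 × 0.170458 = 0.110798
Marginal: 0.0558637 + 0.110798 = 0.166662
P(Source Electronic | x) ≈ 0.3352

0.3352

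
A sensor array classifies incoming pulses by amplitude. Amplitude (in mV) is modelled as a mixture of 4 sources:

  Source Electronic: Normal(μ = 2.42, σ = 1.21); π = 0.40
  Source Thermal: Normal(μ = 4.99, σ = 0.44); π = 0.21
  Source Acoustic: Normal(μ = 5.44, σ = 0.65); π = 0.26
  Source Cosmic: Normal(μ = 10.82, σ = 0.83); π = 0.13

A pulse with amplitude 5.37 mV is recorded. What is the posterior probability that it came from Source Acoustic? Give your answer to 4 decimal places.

By Bayes' theorem, P(k | x) = π_k f_k(x) / Σ_j π_j f_j(x).
Component likelihoods at x = 5.37 mV:
  L_Electronic = 0.0168818
  L_Thermal = 0.624445
  L_Acoustic = 0.610209
  L_Cosmic = 2.08616e-10
Multiply by the mixture weights:
  π_Electronic·L_Electronic = 0.40 × 0.0168818 = 0.00675271
  π_Thermal·L_Thermal = 0.21 × 0.624445 = 0.131133
  π_Acoustic·L_Acoustic = 0.26 × 0.610209 = 0.158654
  π_Cosmic·L_Cosmic = 0.13 × 2.08616e-10 = 2.712e-11
Normaliser: 0.00675271 + 0.131133 + 0.158654 + 2.712e-11 = 0.29654
P(Source Acoustic | data) = 0.158654 / 0.29654 ≈ 0.5350

0.5350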